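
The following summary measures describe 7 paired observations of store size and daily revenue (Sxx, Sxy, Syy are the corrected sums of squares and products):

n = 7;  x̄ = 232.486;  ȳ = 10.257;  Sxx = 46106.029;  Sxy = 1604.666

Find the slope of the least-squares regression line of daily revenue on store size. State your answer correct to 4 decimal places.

b = Sxy/Sxx = 1604.666/46106.029 = 0.034804

0.0348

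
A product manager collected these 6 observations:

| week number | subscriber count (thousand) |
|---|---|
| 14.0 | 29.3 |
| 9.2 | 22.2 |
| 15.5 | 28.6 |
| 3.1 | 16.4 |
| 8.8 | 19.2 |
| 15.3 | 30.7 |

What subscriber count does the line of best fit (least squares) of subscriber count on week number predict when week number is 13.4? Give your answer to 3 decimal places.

27.247

n = 6, Σx = 65.9, Σy = 146.4, Σxy = 1747.25, Σx² = 842.03
Sxx = Σx² − (Σx)²/n = 842.03 − 723.801667 = 118.228333
Sxy = Σxy − (Σx)(Σy)/n = 1747.25 − 1607.96 = 139.29
b = Sxy/Sxx = 139.29/118.228333 = 1.178144
a = ȳ − b·x̄ = 24.4 − 1.178144·10.983333 = 11.460052
ŷ(13.4) = a + b·13.4 = 11.460052 + 1.178144·13.4 = 27.247181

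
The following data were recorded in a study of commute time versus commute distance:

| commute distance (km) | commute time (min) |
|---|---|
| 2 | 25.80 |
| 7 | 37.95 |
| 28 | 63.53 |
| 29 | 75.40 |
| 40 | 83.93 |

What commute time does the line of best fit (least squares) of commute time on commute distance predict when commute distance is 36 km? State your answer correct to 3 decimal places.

n = 5, Σx = 106, Σy = 286.61, Σxy = 7639.89, Σx² = 3278
Sxx = Σx² − (Σx)²/n = 3278 − 2247.2 = 1030.8
Sxy = Σxy − (Σx)(Σy)/n = 7639.89 − 6076.132 = 1563.758
b = Sxy/Sxx = 1563.758/1030.8 = 1.517033
a = ȳ − b·x̄ = 57.322 − 1.517033·21.2 = 25.160893
ŷ(36) = a + b·36 = 25.160893 + 1.517033·36 = 79.774094

79.774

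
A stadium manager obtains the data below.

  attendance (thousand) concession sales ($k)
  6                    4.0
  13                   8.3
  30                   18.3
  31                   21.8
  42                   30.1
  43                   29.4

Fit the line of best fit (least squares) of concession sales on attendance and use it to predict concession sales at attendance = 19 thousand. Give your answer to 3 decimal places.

n = 6, Σx = 165, Σy = 111.9, Σxy = 3885.1, Σx² = 5679
Sxx = Σx² − (Σx)²/n = 5679 − 4537.5 = 1141.5
Sxy = Σxy − (Σx)(Σy)/n = 3885.1 − 3077.25 = 807.85
b = Sxy/Sxx = 807.85/1141.5 = 0.707709
a = ȳ − b·x̄ = 18.65 − 0.707709·27.5 = -0.812002
ŷ(19) = a + b·19 = -0.812002 + 0.707709·19 = 12.634472

12.634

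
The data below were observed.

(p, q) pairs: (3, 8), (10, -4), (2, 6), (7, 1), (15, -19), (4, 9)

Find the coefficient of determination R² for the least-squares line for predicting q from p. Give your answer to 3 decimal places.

0.931

n = 6, Σx = 41, Σy = 1, Σxy = -246, Σx² = 403, Σy² = 559
Sxx = Σx² − (Σx)²/n = 403 − 280.166667 = 122.833333
Sxy = Σxy − (Σx)(Σy)/n = -246 − 6.833333 = -252.833333
Syy = Σy² − (Σy)²/n = 559 − 0.166667 = 558.833333
R² = Sxy²/(Sxx·Syy) = (-252.833333)²/(122.833333·558.833333) = 0.931258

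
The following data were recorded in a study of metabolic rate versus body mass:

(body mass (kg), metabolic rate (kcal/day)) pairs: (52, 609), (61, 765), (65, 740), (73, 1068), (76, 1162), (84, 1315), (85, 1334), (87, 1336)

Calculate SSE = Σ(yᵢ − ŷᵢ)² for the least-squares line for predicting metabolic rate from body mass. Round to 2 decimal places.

n = 8, Σx = 583, Σy = 8329, Σxy = 632791, Σx² = 43605, Σy² = 9288251
Sxx = Σx² − (Σx)²/n = 43605 − 42486.125 = 1118.875
Sxy = Σxy − (Σx)(Σy)/n = 632791 − 606975.875 = 25815.125
Syy = Σy² − (Σy)²/n = 9288251 − 8671530.125 = 616720.875
b = Sxy/Sxx = 25815.125/1118.875 = 23.072394
SSE = Syy − b·Sxy = 616720.875 − 23.072394·25815.125 = 21104.136074

21104.14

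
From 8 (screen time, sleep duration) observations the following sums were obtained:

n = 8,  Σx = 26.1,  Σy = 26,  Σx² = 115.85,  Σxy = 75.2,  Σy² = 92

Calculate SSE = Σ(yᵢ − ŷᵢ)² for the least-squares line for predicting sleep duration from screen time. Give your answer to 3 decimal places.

4.482

Sxx = Σx² − (Σx)²/n = 115.85 − 85.15125 = 30.69875
Sxy = Σxy − (Σx)(Σy)/n = 75.2 − 84.825 = -9.625
Syy = Σy² − (Σy)²/n = 92 − 84.5 = 7.5
b = Sxy/Sxx = -9.625/30.69875 = -0.313531
SSE = Syy − b·Sxy = 7.5 − (-0.313531)·(-9.625) = 4.482267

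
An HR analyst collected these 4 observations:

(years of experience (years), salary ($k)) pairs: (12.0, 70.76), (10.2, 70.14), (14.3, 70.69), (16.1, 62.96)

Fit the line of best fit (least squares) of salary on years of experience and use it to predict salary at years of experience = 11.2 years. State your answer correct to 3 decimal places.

n = 4, Σx = 52.6, Σy = 274.55, Σxy = 3589.071, Σx² = 711.74
Sxx = Σx² − (Σx)²/n = 711.74 − 691.69 = 20.05
Sxy = Σxy − (Σx)(Σy)/n = 3589.071 − 3610.3325 = -21.2615
b = Sxy/Sxx = -21.2615/20.05 = -1.060424
a = ȳ − b·x̄ = 68.6375 − (-1.060424)·13.15 = 82.582075
ŷ(11.2) = a + b·11.2 = 82.582075 + (-1.060424)·11.2 = 70.705327

70.705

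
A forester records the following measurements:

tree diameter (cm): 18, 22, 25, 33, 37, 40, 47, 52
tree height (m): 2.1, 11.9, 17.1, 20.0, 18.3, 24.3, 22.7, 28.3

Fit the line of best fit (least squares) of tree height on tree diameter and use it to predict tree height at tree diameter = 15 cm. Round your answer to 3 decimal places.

n = 8, Σx = 274, Σy = 144.7, Σxy = 5574.7, Σx² = 10404
Sxx = Σx² − (Σx)²/n = 10404 − 9384.5 = 1019.5
Sxy = Σxy − (Σx)(Σy)/n = 5574.7 − 4955.975 = 618.725
b = Sxy/Sxx = 618.725/1019.5 = 0.606891
a = ȳ − b·x̄ = 18.0875 − 0.606891·34.25 = -2.698504
ŷ(15) = a + b·15 = -2.698504 + 0.606891·15 = 6.404855

6.405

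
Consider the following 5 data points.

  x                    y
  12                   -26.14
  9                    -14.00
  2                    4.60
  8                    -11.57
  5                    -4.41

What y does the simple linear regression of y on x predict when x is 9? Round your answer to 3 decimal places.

-15.635

n = 5, Σx = 36, Σy = -51.52, Σxy = -545.09, Σx² = 318
Sxx = Σx² − (Σx)²/n = 318 − 259.2 = 58.8
Sxy = Σxy − (Σx)(Σy)/n = -545.09 − (-370.944) = -174.146
b = Sxy/Sxx = -174.146/58.8 = -2.961667
a = ȳ − b·x̄ = -10.304 − (-2.961667)·7.2 = 11.02
ŷ(9) = a + b·9 = 11.02 + (-2.961667)·9 = -15.635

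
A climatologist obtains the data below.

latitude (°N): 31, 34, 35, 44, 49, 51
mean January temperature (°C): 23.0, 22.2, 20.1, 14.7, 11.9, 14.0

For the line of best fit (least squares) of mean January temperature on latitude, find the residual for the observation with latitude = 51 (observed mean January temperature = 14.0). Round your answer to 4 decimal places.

1.8849

n = 6, Σx = 244, Σy = 105.9, Σxy = 4115.2, Σx² = 10280
Sxx = Σx² − (Σx)²/n = 10280 − 9922.666667 = 357.333333
Sxy = Σxy − (Σx)(Σy)/n = 4115.2 − 4306.6 = -191.4
b = Sxy/Sxx = -191.4/357.333333 = -0.535634
a = ȳ − b·x̄ = 17.65 − (-0.535634)·40.666667 = 39.432463
ŷ(51) = 39.432463 + (-0.535634)·51 = 12.115112
residual = y − ŷ = 14.0 − 12.115112 = 1.884888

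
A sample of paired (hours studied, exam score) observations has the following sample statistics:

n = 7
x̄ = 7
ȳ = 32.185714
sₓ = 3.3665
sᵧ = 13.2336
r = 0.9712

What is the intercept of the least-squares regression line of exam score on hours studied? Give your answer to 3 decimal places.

b = r · sᵧ/sₓ = 0.9712 · 13.2336/3.3665 = 3.817755
a = ȳ − b·x̄ = 32.185714 − 3.817755·7 = 5.461429

5.461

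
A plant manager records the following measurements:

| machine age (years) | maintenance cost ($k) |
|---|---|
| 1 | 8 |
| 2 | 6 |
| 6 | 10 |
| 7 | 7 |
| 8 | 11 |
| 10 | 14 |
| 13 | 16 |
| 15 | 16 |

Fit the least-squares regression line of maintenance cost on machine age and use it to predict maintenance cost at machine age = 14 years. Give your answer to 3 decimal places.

n = 8, Σx = 62, Σy = 88, Σxy = 805, Σx² = 648
Sxx = Σx² − (Σx)²/n = 648 − 480.5 = 167.5
Sxy = Σxy − (Σx)(Σy)/n = 805 − 682 = 123
b = Sxy/Sxx = 123/167.5 = 0.734328
a = ȳ − b·x̄ = 11 − 0.734328·7.75 = 5.308955
ŷ(14) = a + b·14 = 5.308955 + 0.734328·14 = 15.589552

15.590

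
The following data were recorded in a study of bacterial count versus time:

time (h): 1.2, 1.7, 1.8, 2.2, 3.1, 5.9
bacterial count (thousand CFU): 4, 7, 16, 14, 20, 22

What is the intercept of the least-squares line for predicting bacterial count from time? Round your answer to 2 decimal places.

n = 6, Σx = 15.9, Σy = 83, Σxy = 268.1, Σx² = 56.83
Sxx = Σx² − (Σx)²/n = 56.83 − 42.135 = 14.695
Sxy = Σxy − (Σx)(Σy)/n = 268.1 − 219.95 = 48.15
b = Sxy/Sxx = 48.15/14.695 = 3.276625
a = ȳ − b·x̄ = 13.833333 − 3.276625·2.65 = 5.150278

5.15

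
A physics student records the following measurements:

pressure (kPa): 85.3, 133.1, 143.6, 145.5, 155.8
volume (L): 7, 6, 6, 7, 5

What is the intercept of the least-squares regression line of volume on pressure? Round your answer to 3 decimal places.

8.697

n = 5, Σx = 663.3, Σy = 31, Σxy = 4054.8, Σx² = 91056.55
Sxx = Σx² − (Σx)²/n = 91056.55 − 87993.378 = 3063.172
Sxy = Σxy − (Σx)(Σy)/n = 4054.8 − 4112.46 = -57.66
b = Sxy/Sxx = -57.66/3063.172 = -0.018824
a = ȳ − b·x̄ = 6.2 − (-0.018824)·132.66 = 8.697142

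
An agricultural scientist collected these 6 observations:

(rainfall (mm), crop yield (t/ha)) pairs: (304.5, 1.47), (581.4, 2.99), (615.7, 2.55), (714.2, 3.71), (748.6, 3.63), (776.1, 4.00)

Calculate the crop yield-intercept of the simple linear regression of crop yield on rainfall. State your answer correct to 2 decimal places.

-0.20

n = 6, Σx = 3740.5, Σy = 18.35, Σxy = 12227.536, Σx² = 2482647.51
Sxx = Σx² − (Σx)²/n = 2482647.51 − 2331890.041667 = 150757.468333
Sxy = Σxy − (Σx)(Σy)/n = 12227.536 − 11439.695833 = 787.840167
b = Sxy/Sxx = 787.840167/150757.468333 = 0.005226
a = ȳ − b·x̄ = 3.058333 − 0.005226·623.416667 = -0.199566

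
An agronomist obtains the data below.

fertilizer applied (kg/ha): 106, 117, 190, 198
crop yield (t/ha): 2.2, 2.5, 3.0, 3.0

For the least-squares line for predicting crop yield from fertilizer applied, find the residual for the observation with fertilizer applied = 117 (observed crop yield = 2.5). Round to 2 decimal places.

0.11

n = 4, Σx = 611, Σy = 10.7, Σxy = 1689.7, Σx² = 100229
Sxx = Σx² − (Σx)²/n = 100229 − 93330.25 = 6898.75
Sxy = Σxy − (Σx)(Σy)/n = 1689.7 − 1634.425 = 55.275
b = Sxy/Sxx = 55.275/6898.75 = 0.008012
a = ȳ − b·x̄ = 2.675 − 0.008012·152.75 = 1.451118
ŷ(117) = 1.451118 + 0.008012·117 = 2.388560
residual = y − ŷ = 2.5 − 2.388560 = 0.111440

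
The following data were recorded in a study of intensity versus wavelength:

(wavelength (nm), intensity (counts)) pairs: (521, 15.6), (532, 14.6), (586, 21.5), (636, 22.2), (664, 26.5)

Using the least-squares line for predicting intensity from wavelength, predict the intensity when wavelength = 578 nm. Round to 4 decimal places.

19.3352

n = 5, Σx = 2939, Σy = 100.4, Σxy = 60209, Σx² = 1743253
Sxx = Σx² − (Σx)²/n = 1743253 − 1727544.2 = 15708.8
Sxy = Σxy − (Σx)(Σy)/n = 60209 − 59015.12 = 1193.88
b = Sxy/Sxx = 1193.88/15708.8 = 0.076001
a = ȳ − b·x̄ = 20.08 − 0.076001·587.8 = -24.593219
ŷ(578) = a + b·578 = -24.593219 + 0.076001·578 = 19.335193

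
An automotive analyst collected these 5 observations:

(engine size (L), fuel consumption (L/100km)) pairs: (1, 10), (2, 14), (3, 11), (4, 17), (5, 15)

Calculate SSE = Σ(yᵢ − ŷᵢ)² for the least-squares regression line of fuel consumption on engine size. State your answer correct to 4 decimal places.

16.3000

n = 5, Σx = 15, Σy = 67, Σxy = 214, Σx² = 55, Σy² = 931
Sxx = Σx² − (Σx)²/n = 55 − 45 = 10
Sxy = Σxy − (Σx)(Σy)/n = 214 − 201 = 13
Syy = Σy² − (Σy)²/n = 931 − 897.8 = 33.2
b = Sxy/Sxx = 13/10 = 1.3
SSE = Syy − b·Sxy = 33.2 − 1.3·13 = 16.3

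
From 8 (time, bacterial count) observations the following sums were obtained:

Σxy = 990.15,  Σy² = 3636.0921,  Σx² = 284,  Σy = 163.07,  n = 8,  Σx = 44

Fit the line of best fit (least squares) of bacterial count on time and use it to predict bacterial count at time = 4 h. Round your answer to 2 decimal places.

17.05

Sxx = Σx² − (Σx)²/n = 284 − 242 = 42
Sxy = Σxy − (Σx)(Σy)/n = 990.15 − 896.885 = 93.265
b = Sxy/Sxx = 93.265/42 = 2.220595
a = ȳ − b·x̄ = 20.38375 − 2.220595·5.5 = 8.170476
ŷ(4) = a + b·4 = 8.170476 + 2.220595·4 = 17.052857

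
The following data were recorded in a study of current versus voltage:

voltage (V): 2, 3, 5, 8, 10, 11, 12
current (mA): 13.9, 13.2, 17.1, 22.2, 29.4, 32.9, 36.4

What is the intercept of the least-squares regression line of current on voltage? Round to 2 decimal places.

6.76

n = 7, Σx = 51, Σy = 165.1, Σxy = 1423.2, Σx² = 467
Sxx = Σx² − (Σx)²/n = 467 − 371.571429 = 95.428571
Sxy = Σxy − (Σx)(Σy)/n = 1423.2 − 1202.871429 = 220.328571
b = Sxy/Sxx = 220.328571/95.428571 = 2.308832
a = ȳ − b·x̄ = 23.585714 − 2.308832·7.285714 = 6.764222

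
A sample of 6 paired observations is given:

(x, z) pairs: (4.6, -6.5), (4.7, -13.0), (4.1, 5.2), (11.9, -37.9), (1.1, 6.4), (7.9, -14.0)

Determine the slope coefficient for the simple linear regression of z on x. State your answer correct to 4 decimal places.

n = 6, Σx = 34.3, Σy = -59.8, Σxy = -624.25, Σx² = 265.29
Sxx = Σx² − (Σx)²/n = 265.29 − 196.081667 = 69.208333
Sxy = Σxy − (Σx)(Σy)/n = -624.25 − (-341.856667) = -282.393333
b = Sxy/Sxx = -282.393333/69.208333 = -4.080337

-4.0803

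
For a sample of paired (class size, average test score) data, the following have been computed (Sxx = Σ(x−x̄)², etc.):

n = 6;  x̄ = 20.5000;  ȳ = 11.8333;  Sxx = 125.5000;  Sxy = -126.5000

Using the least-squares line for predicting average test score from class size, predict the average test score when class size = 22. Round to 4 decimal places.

10.3213

b = Sxy/Sxx = -126.5/125.5 = -1.007968
a = ȳ − b·x̄ = 11.8333 − (-1.007968)·20.5 = 32.496647
ŷ(22) = a + b·22 = 32.496647 + (-1.007968)·22 = 10.321348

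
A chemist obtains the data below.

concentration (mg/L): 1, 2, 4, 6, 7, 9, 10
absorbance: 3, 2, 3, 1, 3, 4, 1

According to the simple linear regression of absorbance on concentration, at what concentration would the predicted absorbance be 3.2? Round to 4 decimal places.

-14.2421

n = 7, Σx = 39, Σy = 17, Σxy = 92, Σx² = 287
Sxx = Σx² − (Σx)²/n = 287 − 217.285714 = 69.714286
Sxy = Σxy − (Σx)(Σy)/n = 92 − 94.714286 = -2.714286
b = Sxy/Sxx = -2.714286/69.714286 = -0.038934
a = ȳ − b·x̄ = 2.428571 − (-0.038934)·5.571429 = 2.645492
Set a + b·x = 3.2: x = (3.2 − 2.645492) / (-0.038934) = -14.242105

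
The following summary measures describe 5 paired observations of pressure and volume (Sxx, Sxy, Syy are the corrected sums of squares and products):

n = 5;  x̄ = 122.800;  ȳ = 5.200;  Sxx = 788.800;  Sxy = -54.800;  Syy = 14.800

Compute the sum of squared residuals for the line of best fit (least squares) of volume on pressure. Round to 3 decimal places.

10.993

b = Sxy/Sxx = -54.8/788.8 = -0.069473
SSE = Syy − b·Sxy = 14.8 − (-0.069473)·(-54.8) = 10.992901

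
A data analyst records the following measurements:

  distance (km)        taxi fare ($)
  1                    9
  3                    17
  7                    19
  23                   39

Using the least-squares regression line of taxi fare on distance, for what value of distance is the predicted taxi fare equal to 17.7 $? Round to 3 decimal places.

n = 4, Σx = 34, Σy = 84, Σxy = 1090, Σx² = 588
Sxx = Σx² − (Σx)²/n = 588 − 289 = 299
Sxy = Σxy − (Σx)(Σy)/n = 1090 − 714 = 376
b = Sxy/Sxx = 376/299 = 1.257525
a = ȳ − b·x̄ = 21 − 1.257525·8.5 = 10.311037
Set a + b·x = 17.7: x = (17.7 − 10.311037) / 1.257525 = 5.875798

5.876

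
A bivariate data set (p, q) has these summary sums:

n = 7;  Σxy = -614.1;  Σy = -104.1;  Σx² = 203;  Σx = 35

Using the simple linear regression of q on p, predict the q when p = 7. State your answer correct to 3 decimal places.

Sxx = Σx² − (Σx)²/n = 203 − 175 = 28
Sxy = Σxy − (Σx)(Σy)/n = -614.1 − (-520.5) = -93.6
b = Sxy/Sxx = -93.6/28 = -3.342857
a = ȳ − b·x̄ = -14.871429 − (-3.342857)·5 = 1.842857
ŷ(7) = a + b·7 = 1.842857 + (-3.342857)·7 = -21.557143

-21.557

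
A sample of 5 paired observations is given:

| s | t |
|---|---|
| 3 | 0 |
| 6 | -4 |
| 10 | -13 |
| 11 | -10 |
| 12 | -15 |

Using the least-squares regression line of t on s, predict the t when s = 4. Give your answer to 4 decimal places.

-1.3846

n = 5, Σx = 42, Σy = -42, Σxy = -444, Σx² = 410
Sxx = Σx² − (Σx)²/n = 410 − 352.8 = 57.2
Sxy = Σxy − (Σx)(Σy)/n = -444 − (-352.8) = -91.2
b = Sxy/Sxx = -91.2/57.2 = -1.594406
a = ȳ − b·x̄ = -8.4 − (-1.594406)·8.4 = 4.993007
ŷ(4) = a + b·4 = 4.993007 + (-1.594406)·4 = -1.384615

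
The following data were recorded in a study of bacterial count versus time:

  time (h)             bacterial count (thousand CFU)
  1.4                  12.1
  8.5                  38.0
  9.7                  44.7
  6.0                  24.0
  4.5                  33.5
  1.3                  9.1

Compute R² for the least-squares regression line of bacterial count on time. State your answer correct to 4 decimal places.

0.8711

n = 6, Σx = 31.4, Σy = 161.4, Σxy = 1080.11, Σx² = 226.24, Σy² = 5369.56
Sxx = Σx² − (Σx)²/n = 226.24 − 164.326667 = 61.913333
Sxy = Σxy − (Σx)(Σy)/n = 1080.11 − 844.66 = 235.45
Syy = Σy² − (Σy)²/n = 5369.56 − 4341.66 = 1027.9
R² = Sxy²/(Sxx·Syy) = (235.45)²/(61.913333·1027.9) = 0.871089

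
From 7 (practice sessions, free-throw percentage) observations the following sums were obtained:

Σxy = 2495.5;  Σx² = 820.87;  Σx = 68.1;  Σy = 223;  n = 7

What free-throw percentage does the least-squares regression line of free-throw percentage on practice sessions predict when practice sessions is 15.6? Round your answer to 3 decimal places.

Sxx = Σx² − (Σx)²/n = 820.87 − 662.515714 = 158.354286
Sxy = Σxy − (Σx)(Σy)/n = 2495.5 − 2169.471429 = 326.028571
b = Sxy/Sxx = 326.028571/158.354286 = 2.058855
a = ȳ − b·x̄ = 31.857143 − 2.058855·9.728571 = 11.827421
ŷ(15.6) = a + b·15.6 = 11.827421 + 2.058855·15.6 = 43.945565

43.946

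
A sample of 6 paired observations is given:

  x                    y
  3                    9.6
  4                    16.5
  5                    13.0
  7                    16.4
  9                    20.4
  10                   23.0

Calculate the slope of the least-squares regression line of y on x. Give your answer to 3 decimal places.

1.572

n = 6, Σx = 38, Σy = 98.9, Σxy = 688.2, Σx² = 280
Sxx = Σx² − (Σx)²/n = 280 − 240.666667 = 39.333333
Sxy = Σxy − (Σx)(Σy)/n = 688.2 − 626.366667 = 61.833333
b = Sxy/Sxx = 61.833333/39.333333 = 1.572034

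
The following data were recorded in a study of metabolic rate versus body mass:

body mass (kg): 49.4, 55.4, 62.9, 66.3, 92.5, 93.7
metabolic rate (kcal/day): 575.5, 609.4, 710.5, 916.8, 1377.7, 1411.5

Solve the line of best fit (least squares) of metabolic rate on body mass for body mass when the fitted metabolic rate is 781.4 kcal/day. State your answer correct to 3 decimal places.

n = 6, Σx = 420.2, Σy = 5601.4, Σxy = 427359.55, Σx² = 31197.56
Sxx = Σx² − (Σx)²/n = 31197.56 − 29428.006667 = 1769.553333
Sxy = Σxy − (Σx)(Σy)/n = 427359.55 − 392284.713333 = 35074.836667
b = Sxy/Sxx = 35074.836667/1769.553333 = 19.821294
a = ȳ − b·x̄ = 933.566667 − 19.821294·70.033333 = -454.584615
Set a + b·x = 781.4: x = (781.4 − (-454.584615)) / 19.821294 = 62.356404

62.356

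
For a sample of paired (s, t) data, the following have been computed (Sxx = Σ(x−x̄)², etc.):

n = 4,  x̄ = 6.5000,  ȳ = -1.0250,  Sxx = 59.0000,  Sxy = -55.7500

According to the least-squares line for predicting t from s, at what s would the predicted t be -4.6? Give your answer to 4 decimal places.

b = Sxy/Sxx = -55.75/59 = -0.944915
a = ȳ − b·x̄ = -1.025 − (-0.944915)·6.5 = 5.116949
Set a + b·x = -4.6: x = (-4.6 − 5.116949) / (-0.944915) = 10.283408

10.2834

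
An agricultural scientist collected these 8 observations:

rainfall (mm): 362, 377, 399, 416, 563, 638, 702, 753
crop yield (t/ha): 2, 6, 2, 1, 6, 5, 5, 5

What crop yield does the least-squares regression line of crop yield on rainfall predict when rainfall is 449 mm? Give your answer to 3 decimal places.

n = 8, Σx = 4210, Σy = 32, Σxy = 18043, Σx² = 2389256
Sxx = Σx² − (Σx)²/n = 2389256 − 2215512.5 = 173743.5
Sxy = Σxy − (Σx)(Σy)/n = 18043 − 16840 = 1203
b = Sxy/Sxx = 1203/173743.5 = 0.006924
a = ȳ − b·x̄ = 4 − 0.006924·526.25 = 0.356245
ŷ(449) = a + b·449 = 0.356245 + 0.006924·449 = 3.465121

3.465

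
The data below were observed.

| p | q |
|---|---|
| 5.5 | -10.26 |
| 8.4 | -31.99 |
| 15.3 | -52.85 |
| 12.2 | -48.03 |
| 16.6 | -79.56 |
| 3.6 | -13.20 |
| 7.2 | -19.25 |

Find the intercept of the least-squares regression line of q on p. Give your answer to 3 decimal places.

n = 7, Σx = 68.8, Σy = -255.14, Σxy = -3226.533, Σx² = 824.1
Sxx = Σx² − (Σx)²/n = 824.1 − 676.205714 = 147.894286
Sxy = Σxy − (Σx)(Σy)/n = -3226.533 − (-2507.661714) = -718.871286
b = Sxy/Sxx = -718.871286/147.894286 = -4.860710
a = ȳ − b·x̄ = -36.448571 − (-4.860710)·9.828571 = 11.325267

11.325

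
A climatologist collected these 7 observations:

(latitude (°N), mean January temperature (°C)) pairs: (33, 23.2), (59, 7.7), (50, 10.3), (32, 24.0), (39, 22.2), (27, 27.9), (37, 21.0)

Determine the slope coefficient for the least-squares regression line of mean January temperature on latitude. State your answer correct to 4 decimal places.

n = 7, Σx = 277, Σy = 136.3, Σxy = 4899, Σx² = 11713
Sxx = Σx² − (Σx)²/n = 11713 − 10961.285714 = 751.714286
Sxy = Σxy − (Σx)(Σy)/n = 4899 − 5393.585714 = -494.585714
b = Sxy/Sxx = -494.585714/751.714286 = -0.657944

-0.6579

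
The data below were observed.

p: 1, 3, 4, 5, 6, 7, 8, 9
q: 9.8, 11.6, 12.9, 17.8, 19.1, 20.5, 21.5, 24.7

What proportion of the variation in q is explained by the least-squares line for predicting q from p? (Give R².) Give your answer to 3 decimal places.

n = 8, Σx = 43, Σy = 137.9, Σxy = 837.6, Σx² = 281, Σy² = 2571.25
Sxx = Σx² − (Σx)²/n = 281 − 231.125 = 49.875
Sxy = Σxy − (Σx)(Σy)/n = 837.6 − 741.2125 = 96.3875
Syy = Σy² − (Σy)²/n = 2571.25 − 2377.05125 = 194.19875
R² = Sxy²/(Sxx·Syy) = (96.3875)²/(49.875·194.19875) = 0.959206

0.959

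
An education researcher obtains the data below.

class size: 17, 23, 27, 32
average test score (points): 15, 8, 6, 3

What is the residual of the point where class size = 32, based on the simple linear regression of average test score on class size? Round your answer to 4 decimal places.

n = 4, Σx = 99, Σy = 32, Σxy = 697, Σx² = 2571
Sxx = Σx² − (Σx)²/n = 2571 − 2450.25 = 120.75
Sxy = Σxy − (Σx)(Σy)/n = 697 − 792 = -95
b = Sxy/Sxx = -95/120.75 = -0.786749
a = ȳ − b·x̄ = 8 − (-0.786749)·24.75 = 27.472050
ŷ(32) = 27.472050 + (-0.786749)·32 = 2.296066
residual = y − ŷ = 3 − 2.296066 = 0.703934

0.7039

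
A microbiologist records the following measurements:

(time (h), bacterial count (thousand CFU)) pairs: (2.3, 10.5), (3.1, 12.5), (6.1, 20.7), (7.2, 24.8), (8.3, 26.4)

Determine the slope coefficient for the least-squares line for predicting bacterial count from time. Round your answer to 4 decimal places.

n = 5, Σx = 27, Σy = 94.9, Σxy = 586.85, Σx² = 172.84
Sxx = Σx² − (Σx)²/n = 172.84 − 145.8 = 27.04
Sxy = Σxy − (Σx)(Σy)/n = 586.85 − 512.46 = 74.39
b = Sxy/Sxx = 74.39/27.04 = 2.751109

2.7511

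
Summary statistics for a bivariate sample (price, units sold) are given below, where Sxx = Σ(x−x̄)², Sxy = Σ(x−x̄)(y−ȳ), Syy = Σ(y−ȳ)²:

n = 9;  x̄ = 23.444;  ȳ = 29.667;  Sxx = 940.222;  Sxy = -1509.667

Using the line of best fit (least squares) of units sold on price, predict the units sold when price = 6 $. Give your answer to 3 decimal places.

57.676

b = Sxy/Sxx = -1509.667/940.222 = -1.605650
a = ȳ − b·x̄ = 29.667 − (-1.605650)·23.444 = 67.309847
ŷ(6) = a + b·6 = 67.309847 + (-1.605650)·6 = 57.675950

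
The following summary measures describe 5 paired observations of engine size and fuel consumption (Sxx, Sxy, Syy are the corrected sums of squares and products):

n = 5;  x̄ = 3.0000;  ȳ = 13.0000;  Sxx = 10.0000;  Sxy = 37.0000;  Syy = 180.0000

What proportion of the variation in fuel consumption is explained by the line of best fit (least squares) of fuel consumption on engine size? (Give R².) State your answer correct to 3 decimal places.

R² = Sxy²/(Sxx·Syy) = (37)²/(10·180) = 0.760556

0.761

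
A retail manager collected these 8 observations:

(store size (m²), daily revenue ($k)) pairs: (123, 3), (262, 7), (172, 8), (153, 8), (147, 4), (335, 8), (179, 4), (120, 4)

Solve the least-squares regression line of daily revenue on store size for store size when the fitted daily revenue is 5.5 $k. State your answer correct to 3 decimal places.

n = 8, Σx = 1491, Σy = 46, Σxy = 9267, Σx² = 317041
Sxx = Σx² − (Σx)²/n = 317041 − 277885.125 = 39155.875
Sxy = Σxy − (Σx)(Σy)/n = 9267 − 8573.25 = 693.75
b = Sxy/Sxx = 693.75/39155.875 = 0.017718
a = ȳ − b·x̄ = 5.75 − 0.017718·186.375 = 2.447873
Set a + b·x = 5.5: x = (5.5 − 2.447873) / 0.017718 = 172.264775

172.265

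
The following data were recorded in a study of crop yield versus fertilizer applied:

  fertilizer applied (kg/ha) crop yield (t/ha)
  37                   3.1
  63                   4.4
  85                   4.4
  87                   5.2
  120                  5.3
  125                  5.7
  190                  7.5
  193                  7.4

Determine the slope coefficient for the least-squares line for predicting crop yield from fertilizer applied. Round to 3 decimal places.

0.026

n = 8, Σx = 900, Σy = 43, Σxy = 5420, Σx² = 123506
Sxx = Σx² − (Σx)²/n = 123506 − 101250 = 22256
Sxy = Σxy − (Σx)(Σy)/n = 5420 − 4837.5 = 582.5
b = Sxy/Sxx = 582.5/22256 = 0.026173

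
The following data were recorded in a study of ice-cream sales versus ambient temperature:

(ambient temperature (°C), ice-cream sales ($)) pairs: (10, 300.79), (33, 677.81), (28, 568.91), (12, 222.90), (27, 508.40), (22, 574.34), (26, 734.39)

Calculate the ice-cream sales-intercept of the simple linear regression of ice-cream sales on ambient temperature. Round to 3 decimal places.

n = 7, Σx = 158, Σy = 3587.54, Σxy = 89436.33, Σx² = 4006
Sxx = Σx² − (Σx)²/n = 4006 − 3566.285714 = 439.714286
Sxy = Σxy − (Σx)(Σy)/n = 89436.33 − 80975.902857 = 8460.427143
b = Sxy/Sxx = 8460.427143/439.714286 = 19.240737
a = ȳ − b·x̄ = 512.505714 − 19.240737·22.571429 = 78.214782

78.215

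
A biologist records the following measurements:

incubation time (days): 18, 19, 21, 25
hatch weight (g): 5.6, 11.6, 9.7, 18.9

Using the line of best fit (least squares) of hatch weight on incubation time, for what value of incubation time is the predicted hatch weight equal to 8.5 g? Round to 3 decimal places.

18.947

n = 4, Σx = 83, Σy = 45.8, Σxy = 997.4, Σx² = 1751
Sxx = Σx² − (Σx)²/n = 1751 − 1722.25 = 28.75
Sxy = Σxy − (Σx)(Σy)/n = 997.4 − 950.35 = 47.05
b = Sxy/Sxx = 47.05/28.75 = 1.636522
a = ȳ − b·x̄ = 11.45 − 1.636522·20.75 = -22.507826
Set a + b·x = 8.5: x = (8.5 − (-22.507826)) / 1.636522 = 18.947396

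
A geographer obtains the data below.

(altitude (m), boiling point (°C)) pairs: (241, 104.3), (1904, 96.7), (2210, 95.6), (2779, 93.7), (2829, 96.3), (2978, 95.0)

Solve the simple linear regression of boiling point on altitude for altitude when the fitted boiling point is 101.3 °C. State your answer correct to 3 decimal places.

n = 6, Σx = 12941, Σy = 581.6, Σxy = 1236264.1, Σx² = 33161963
Sxx = Σx² − (Σx)²/n = 33161963 − 27911580.166667 = 5250382.833333
Sxy = Σxy − (Σx)(Σy)/n = 1236264.1 − 1254414.266667 = -18150.166667
b = Sxy/Sxx = -18150.166667/5250382.833333 = -0.003457
a = ȳ − b·x̄ = 96.933333 − (-0.003457)·2156.833333 = 104.389339
Set a + b·x = 101.3: x = (101.3 − 104.389339) / (-0.003457) = 893.667428

893.667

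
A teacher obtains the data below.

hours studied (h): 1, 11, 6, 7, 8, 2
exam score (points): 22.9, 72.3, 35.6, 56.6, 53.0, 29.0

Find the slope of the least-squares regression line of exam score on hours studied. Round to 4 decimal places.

n = 6, Σx = 35, Σy = 269.4, Σxy = 1910, Σx² = 275
Sxx = Σx² − (Σx)²/n = 275 − 204.166667 = 70.833333
Sxy = Σxy − (Σx)(Σy)/n = 1910 − 1571.5 = 338.5
b = Sxy/Sxx = 338.5/70.833333 = 4.778824

4.7788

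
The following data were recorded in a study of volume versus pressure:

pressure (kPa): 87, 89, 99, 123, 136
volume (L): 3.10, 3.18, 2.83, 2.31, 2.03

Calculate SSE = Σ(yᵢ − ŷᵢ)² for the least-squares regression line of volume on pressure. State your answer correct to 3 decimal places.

0.010

n = 5, Σx = 534, Σy = 13.45, Σxy = 1393.1, Σx² = 58916, Σy² = 37.1883
Sxx = Σx² − (Σx)²/n = 58916 − 57031.2 = 1884.8
Sxy = Σxy − (Σx)(Σy)/n = 1393.1 − 1436.46 = -43.36
Syy = Σy² − (Σy)²/n = 37.1883 − 36.1805 = 1.0078
b = Sxy/Sxx = -43.36/1884.8 = -0.023005
SSE = Syy − b·Sxy = 1.0078 − (-0.023005)·(-43.36) = 0.010299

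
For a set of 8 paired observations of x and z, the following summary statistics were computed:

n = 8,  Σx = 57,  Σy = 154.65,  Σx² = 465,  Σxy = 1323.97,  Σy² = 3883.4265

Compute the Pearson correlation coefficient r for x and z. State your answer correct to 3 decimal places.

Sxx = Σx² − (Σx)²/n = 465 − 406.125 = 58.875
Sxy = Σxy − (Σx)(Σy)/n = 1323.97 − 1101.88125 = 222.08875
Syy = Σy² − (Σy)²/n = 3883.4265 − 2989.577813 = 893.848687
r = Sxy/√(Sxx·Syy) = 222.08875/√(52625.341477) = 222.08875/229.402139 = 0.968120

0.968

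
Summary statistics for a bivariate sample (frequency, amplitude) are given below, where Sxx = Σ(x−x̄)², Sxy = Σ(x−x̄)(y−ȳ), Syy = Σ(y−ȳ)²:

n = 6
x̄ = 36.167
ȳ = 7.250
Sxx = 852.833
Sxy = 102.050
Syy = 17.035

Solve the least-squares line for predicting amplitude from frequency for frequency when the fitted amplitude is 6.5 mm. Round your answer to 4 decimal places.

29.8992

b = Sxy/Sxx = 102.05/852.833 = 0.119660
a = ȳ − b·x̄ = 7.25 − 0.119660·36.167 = 2.922257
Set a + b·x = 6.5: x = (6.5 − 2.922257) / 0.119660 = 29.899242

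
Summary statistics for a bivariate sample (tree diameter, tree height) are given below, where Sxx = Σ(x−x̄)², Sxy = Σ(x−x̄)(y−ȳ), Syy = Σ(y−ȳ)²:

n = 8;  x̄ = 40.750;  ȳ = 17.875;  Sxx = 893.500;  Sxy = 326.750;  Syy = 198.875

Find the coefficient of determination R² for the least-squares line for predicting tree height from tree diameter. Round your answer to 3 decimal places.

R² = Sxy²/(Sxx·Syy) = (326.75)²/(893.5·198.875) = 0.600837

0.601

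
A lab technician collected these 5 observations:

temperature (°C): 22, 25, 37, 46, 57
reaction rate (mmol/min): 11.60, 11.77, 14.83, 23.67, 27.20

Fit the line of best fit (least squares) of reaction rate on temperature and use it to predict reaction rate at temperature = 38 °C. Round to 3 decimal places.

18.101

n = 5, Σx = 187, Σy = 89.07, Σxy = 3737.38, Σx² = 7843
Sxx = Σx² − (Σx)²/n = 7843 − 6993.8 = 849.2
Sxy = Σxy − (Σx)(Σy)/n = 3737.38 − 3331.218 = 406.162
b = Sxy/Sxx = 406.162/849.2 = 0.478288
a = ȳ − b·x̄ = 17.814 − 0.478288·37.4 = -0.073964
ŷ(38) = a + b·38 = -0.073964 + 0.478288·38 = 18.100973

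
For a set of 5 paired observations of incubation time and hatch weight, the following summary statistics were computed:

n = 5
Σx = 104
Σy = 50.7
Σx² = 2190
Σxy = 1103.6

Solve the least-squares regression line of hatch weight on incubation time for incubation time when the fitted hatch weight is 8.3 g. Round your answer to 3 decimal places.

Sxx = Σx² − (Σx)²/n = 2190 − 2163.2 = 26.8
Sxy = Σxy − (Σx)(Σy)/n = 1103.6 − 1054.56 = 49.04
b = Sxy/Sxx = 49.04/26.8 = 1.829851
a = ȳ − b·x̄ = 10.14 − 1.829851·20.8 = -27.920896
Set a + b·x = 8.3: x = (8.3 − (-27.920896)) / 1.829851 = 19.794454

19.794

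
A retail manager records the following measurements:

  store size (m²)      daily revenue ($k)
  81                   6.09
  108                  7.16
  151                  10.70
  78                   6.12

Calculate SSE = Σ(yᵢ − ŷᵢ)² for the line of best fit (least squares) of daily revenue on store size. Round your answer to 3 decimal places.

0.474

n = 4, Σx = 418, Σy = 30.07, Σxy = 3359.63, Σx² = 47110, Σy² = 240.2981
Sxx = Σx² − (Σx)²/n = 47110 − 43681 = 3429
Sxy = Σxy − (Σx)(Σy)/n = 3359.63 − 3142.315 = 217.315
Syy = Σy² − (Σy)²/n = 240.2981 − 226.051225 = 14.246875
b = Sxy/Sxx = 217.315/3429 = 0.063376
SSE = Syy − b·Sxy = 14.246875 − 0.063376·217.315 = 0.474402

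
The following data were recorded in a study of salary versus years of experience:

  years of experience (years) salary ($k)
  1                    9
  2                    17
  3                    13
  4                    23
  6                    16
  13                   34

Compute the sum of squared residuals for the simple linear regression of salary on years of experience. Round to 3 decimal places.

n = 6, Σx = 29, Σy = 112, Σxy = 712, Σx² = 235, Σy² = 2480
Sxx = Σx² − (Σx)²/n = 235 − 140.166667 = 94.833333
Sxy = Σxy − (Σx)(Σy)/n = 712 − 541.333333 = 170.666667
Syy = Σy² − (Σy)²/n = 2480 − 2090.666667 = 389.333333
b = Sxy/Sxx = 170.666667/94.833333 = 1.799649
SSE = Syy − b·Sxy = 389.333333 − 1.799649·170.666667 = 82.193322

82.193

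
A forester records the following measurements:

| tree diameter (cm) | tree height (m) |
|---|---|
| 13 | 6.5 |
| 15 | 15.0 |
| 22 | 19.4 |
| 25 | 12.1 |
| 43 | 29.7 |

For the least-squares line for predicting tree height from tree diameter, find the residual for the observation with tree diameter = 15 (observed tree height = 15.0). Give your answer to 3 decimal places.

n = 5, Σx = 118, Σy = 82.7, Σxy = 2315.9, Σx² = 3352
Sxx = Σx² − (Σx)²/n = 3352 − 2784.8 = 567.2
Sxy = Σxy − (Σx)(Σy)/n = 2315.9 − 1951.72 = 364.18
b = Sxy/Sxx = 364.18/567.2 = 0.642066
a = ȳ − b·x̄ = 16.54 − 0.642066·23.6 = 1.387236
ŷ(15) = 1.387236 + 0.642066·15 = 11.018230
residual = y − ŷ = 15.0 − 11.018230 = 3.981770

3.982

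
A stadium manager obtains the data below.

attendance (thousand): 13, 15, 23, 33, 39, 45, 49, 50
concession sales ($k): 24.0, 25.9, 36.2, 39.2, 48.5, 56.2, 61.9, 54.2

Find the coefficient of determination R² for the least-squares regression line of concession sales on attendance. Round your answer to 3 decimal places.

0.955

n = 8, Σx = 267, Σy = 346.1, Σxy = 12990.3, Σx² = 10459, Σy² = 16373.83
Sxx = Σx² − (Σx)²/n = 10459 − 8911.125 = 1547.875
Sxy = Σxy − (Σx)(Σy)/n = 12990.3 − 11551.0875 = 1439.2125
Syy = Σy² − (Σy)²/n = 16373.83 − 14973.15125 = 1400.67875
R² = Sxy²/(Sxx·Syy) = (1439.2125)²/(1547.875·1400.67875) = 0.955378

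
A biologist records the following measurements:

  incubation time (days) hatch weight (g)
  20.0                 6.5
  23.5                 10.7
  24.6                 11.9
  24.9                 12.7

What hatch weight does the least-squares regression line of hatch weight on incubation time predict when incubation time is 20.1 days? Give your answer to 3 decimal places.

6.594

n = 4, Σx = 93, Σy = 41.8, Σxy = 990.42, Σx² = 2177.42
Sxx = Σx² − (Σx)²/n = 2177.42 − 2162.25 = 15.17
Sxy = Σxy − (Σx)(Σy)/n = 990.42 − 971.85 = 18.57
b = Sxy/Sxx = 18.57/15.17 = 1.224127
a = ȳ − b·x̄ = 10.45 − 1.224127·23.25 = -18.010943
ŷ(20.1) = a + b·20.1 = -18.010943 + 1.224127·20.1 = 6.594001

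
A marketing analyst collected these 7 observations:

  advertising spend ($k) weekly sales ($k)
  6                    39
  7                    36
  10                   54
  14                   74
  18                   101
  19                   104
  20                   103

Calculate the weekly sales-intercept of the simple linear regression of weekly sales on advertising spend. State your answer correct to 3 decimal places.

n = 7, Σx = 94, Σy = 511, Σxy = 7916, Σx² = 1466
Sxx = Σx² − (Σx)²/n = 1466 − 1262.285714 = 203.714286
Sxy = Σxy − (Σx)(Σy)/n = 7916 − 6862 = 1054
b = Sxy/Sxx = 1054/203.714286 = 5.173913
a = ȳ − b·x̄ = 73 − 5.173913·13.428571 = 3.521739

3.522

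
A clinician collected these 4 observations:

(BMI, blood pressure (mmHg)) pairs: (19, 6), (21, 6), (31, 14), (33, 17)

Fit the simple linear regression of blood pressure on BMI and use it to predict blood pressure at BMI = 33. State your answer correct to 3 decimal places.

16.284

n = 4, Σx = 104, Σy = 43, Σxy = 1235, Σx² = 2852
Sxx = Σx² − (Σx)²/n = 2852 − 2704 = 148
Sxy = Σxy − (Σx)(Σy)/n = 1235 − 1118 = 117
b = Sxy/Sxx = 117/148 = 0.790541
a = ȳ − b·x̄ = 10.75 − 0.790541·26 = -9.804054
ŷ(33) = a + b·33 = -9.804054 + 0.790541·33 = 16.283784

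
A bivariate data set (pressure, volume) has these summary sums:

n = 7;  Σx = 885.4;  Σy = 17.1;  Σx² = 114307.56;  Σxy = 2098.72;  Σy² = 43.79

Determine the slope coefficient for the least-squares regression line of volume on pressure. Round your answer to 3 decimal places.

Sxx = Σx² − (Σx)²/n = 114307.56 − 111990.451429 = 2317.108571
Sxy = Σxy − (Σx)(Σy)/n = 2098.72 − 2162.905714 = -64.185714
b = Sxy/Sxx = -64.185714/2317.108571 = -0.027701

-0.028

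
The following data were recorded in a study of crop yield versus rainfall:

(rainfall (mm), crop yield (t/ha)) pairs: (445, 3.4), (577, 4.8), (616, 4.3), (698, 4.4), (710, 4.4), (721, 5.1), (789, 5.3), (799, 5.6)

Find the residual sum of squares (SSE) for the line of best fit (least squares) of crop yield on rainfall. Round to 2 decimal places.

0.89

n = 8, Σx = 5355, Σy = 37.3, Σxy = 25459.8, Σx² = 3682477, Σy² = 177.27
Sxx = Σx² − (Σx)²/n = 3682477 − 3584503.125 = 97973.875
Sxy = Σxy − (Σx)(Σy)/n = 25459.8 − 24967.6875 = 492.1125
Syy = Σy² − (Σy)²/n = 177.27 − 173.91125 = 3.35875
b = Sxy/Sxx = 492.1125/97973.875 = 0.005023
SSE = Syy − b·Sxy = 3.35875 − 0.005023·492.1125 = 0.886921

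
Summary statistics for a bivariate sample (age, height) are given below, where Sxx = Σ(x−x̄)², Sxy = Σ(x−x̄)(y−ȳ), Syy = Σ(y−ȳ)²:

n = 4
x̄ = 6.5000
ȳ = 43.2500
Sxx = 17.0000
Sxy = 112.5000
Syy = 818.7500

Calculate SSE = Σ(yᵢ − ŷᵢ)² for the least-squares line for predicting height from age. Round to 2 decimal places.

74.26

b = Sxy/Sxx = 112.5/17 = 6.617647
SSE = Syy − b·Sxy = 818.75 − 6.617647·112.5 = 74.264706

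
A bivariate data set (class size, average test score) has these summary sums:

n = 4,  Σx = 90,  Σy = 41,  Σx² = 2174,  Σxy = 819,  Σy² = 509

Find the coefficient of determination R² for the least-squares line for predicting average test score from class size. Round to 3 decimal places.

Sxx = Σx² − (Σx)²/n = 2174 − 2025 = 149
Sxy = Σxy − (Σx)(Σy)/n = 819 − 922.5 = -103.5
Syy = Σy² − (Σy)²/n = 509 − 420.25 = 88.75
R² = Sxy²/(Sxx·Syy) = (-103.5)²/(149·88.75) = 0.810077

0.810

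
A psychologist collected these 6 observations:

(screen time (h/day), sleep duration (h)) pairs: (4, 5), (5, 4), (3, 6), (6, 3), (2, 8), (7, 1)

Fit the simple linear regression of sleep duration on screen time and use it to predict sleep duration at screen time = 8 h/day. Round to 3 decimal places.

0.000

n = 6, Σx = 27, Σy = 27, Σxy = 99, Σx² = 139
Sxx = Σx² − (Σx)²/n = 139 − 121.5 = 17.5
Sxy = Σxy − (Σx)(Σy)/n = 99 − 121.5 = -22.5
b = Sxy/Sxx = -22.5/17.5 = -1.285714
a = ȳ − b·x̄ = 4.5 − (-1.285714)·4.5 = 10.285714
ŷ(8) = a + b·8 = 10.285714 + (-1.285714)·8 = 0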